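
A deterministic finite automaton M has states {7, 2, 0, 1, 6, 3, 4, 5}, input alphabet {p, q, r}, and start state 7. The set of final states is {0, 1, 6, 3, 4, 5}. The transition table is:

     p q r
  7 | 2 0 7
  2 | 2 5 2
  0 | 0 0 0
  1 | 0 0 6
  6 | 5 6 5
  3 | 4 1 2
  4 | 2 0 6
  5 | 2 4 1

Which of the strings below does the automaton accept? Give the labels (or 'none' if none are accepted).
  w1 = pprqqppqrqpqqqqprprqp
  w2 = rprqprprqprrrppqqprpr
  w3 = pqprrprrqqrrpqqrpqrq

w1:
  start at 7
  read 'p': 7 → 2
  read 'p': 2 → 2
  read 'r': 2 → 2
  read 'q': 2 → 5
  read 'q': 5 → 4
  read 'p': 4 → 2
  read 'p': 2 → 2
  read 'q': 2 → 5
  read 'r': 5 → 1
  read 'q': 1 → 0
  read 'p': 0 → 0
  read 'q': 0 → 0
  read 'q': 0 → 0
  read 'q': 0 → 0
  read 'q': 0 → 0
  read 'p': 0 → 0
  read 'r': 0 → 0
  read 'p': 0 → 0
  read 'r': 0 → 0
  read 'q': 0 → 0
  read 'p': 0 → 0
  end 0, accepted
w2:
  start at 7
  read 'r': 7 → 7
  read 'p': 7 → 2
  read 'r': 2 → 2
  read 'q': 2 → 5
  read 'p': 5 → 2
  read 'r': 2 → 2
  read 'p': 2 → 2
  read 'r': 2 → 2
  read 'q': 2 → 5
  read 'p': 5 → 2
  read 'r': 2 → 2
  read 'r': 2 → 2
  read 'r': 2 → 2
  read 'p': 2 → 2
  read 'p': 2 → 2
  read 'q': 2 → 5
  read 'q': 5 → 4
  read 'p': 4 → 2
  read 'r': 2 → 2
  read 'p': 2 → 2
  read 'r': 2 → 2
  end 2, rejected
w3:
  start at 7
  read 'p': 7 → 2
  read 'q': 2 → 5
  read 'p': 5 → 2
  read 'r': 2 → 2
  read 'r': 2 → 2
  read 'p': 2 → 2
  read 'r': 2 → 2
  read 'r': 2 → 2
  read 'q': 2 → 5
  read 'q': 5 → 4
  read 'r': 4 → 6
  read 'r': 6 → 5
  read 'p': 5 → 2
  read 'q': 2 → 5
  read 'q': 5 → 4
  read 'r': 4 → 6
  read 'p': 6 → 5
  read 'q': 5 → 4
  read 'r': 4 → 6
  read 'q': 6 → 6
  end 6, accepted

w1, w3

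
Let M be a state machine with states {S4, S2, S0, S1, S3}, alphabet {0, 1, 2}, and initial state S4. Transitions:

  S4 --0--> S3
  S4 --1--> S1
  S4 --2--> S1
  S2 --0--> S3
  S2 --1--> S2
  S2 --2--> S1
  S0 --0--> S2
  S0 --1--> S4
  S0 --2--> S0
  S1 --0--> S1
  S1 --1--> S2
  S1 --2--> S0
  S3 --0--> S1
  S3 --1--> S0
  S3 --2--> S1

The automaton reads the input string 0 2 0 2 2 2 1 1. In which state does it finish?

S1

Trace: S4 -0-> S3 -2-> S1 -0-> S1 -2-> S0 -2-> S0 -2-> S0 -1-> S4 -1-> S1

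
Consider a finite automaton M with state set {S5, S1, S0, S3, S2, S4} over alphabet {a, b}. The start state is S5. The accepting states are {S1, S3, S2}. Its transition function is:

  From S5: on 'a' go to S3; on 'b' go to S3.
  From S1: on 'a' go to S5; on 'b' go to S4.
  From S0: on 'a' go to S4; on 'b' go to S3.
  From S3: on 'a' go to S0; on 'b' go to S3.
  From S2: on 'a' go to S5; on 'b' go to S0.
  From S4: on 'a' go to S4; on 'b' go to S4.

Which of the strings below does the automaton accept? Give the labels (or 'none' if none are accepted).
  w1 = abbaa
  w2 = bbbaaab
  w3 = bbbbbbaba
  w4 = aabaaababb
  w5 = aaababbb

w1: S5 → S3 → S3 → S3 → S0 → S4  → end S4, rejected
w2: S5 → S3 → S3 → S3 → S0 → S4 → S4 → S4  → end S4, rejected
w3: S5 → S3 → S3 → S3 → S3 → S3 → S3 → S0 → S3 → S0  → end S0, rejected
w4: S5 → S3 → S0 → S3 → S0 → S4 → S4 → S4 → S4 → S4 → S4  → end S4, rejected
w5: S5 → S3 → S0 → S4 → S4 → S4 → S4 → S4 → S4  → end S4, rejected

none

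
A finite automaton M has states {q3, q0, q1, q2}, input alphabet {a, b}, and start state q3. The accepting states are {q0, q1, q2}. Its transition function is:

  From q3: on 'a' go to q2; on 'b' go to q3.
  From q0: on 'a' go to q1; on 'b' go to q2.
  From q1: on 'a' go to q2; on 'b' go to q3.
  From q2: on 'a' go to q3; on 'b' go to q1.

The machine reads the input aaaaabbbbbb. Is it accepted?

q3 → q2 → q3 → q2 → q3 → q2 → q1 → q3 → q3 → q3 → q3 → q3
End state q3 is not accepting.

No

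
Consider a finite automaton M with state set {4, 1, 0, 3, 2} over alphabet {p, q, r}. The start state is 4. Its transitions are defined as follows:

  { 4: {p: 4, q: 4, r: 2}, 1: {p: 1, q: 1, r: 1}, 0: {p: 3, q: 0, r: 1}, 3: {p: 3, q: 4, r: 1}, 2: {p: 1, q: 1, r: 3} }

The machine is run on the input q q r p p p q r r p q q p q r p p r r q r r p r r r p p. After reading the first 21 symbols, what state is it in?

1

4 → 4 → 4 → 2 → 1 → 1 → 1 → 1 → 1 → 1 → 1 → 1 → 1 → 1 → 1 → 1 → 1 → 1 → 1 → 1 → 1 → 1
After 21 symbols: 1.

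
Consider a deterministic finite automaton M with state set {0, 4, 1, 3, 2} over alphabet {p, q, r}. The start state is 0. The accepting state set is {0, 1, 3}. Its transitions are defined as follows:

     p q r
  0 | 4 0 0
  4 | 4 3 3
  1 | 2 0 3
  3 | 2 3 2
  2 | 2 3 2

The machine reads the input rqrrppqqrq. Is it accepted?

Trace: 0 -r-> 0 -q-> 0 -r-> 0 -r-> 0 -p-> 4 -p-> 4 -q-> 3 -q-> 3 -r-> 2 -q-> 3
End state 3 is accepting.

Yes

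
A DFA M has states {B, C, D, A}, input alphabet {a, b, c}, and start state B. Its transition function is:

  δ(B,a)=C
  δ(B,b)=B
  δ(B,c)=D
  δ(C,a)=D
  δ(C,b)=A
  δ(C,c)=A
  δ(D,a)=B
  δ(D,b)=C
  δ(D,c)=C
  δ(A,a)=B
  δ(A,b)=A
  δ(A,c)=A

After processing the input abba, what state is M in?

Trace: B -a-> C -b-> A -b-> A -a-> B

B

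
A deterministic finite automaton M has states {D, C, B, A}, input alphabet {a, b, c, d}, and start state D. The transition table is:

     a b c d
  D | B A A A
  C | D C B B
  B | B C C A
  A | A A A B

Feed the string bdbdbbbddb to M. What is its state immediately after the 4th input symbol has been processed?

B

start at D
read 'b': D → A
read 'd': A → B
read 'b': B → C
read 'd': C → B
After 4 symbols: B.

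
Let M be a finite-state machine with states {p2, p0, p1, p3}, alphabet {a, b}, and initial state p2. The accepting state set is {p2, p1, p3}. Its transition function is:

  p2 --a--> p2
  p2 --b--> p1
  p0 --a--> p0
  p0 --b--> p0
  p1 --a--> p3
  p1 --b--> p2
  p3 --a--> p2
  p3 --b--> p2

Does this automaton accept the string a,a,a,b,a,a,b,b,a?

Yes

start at p2
read 'a': p2 → p2
read 'a': p2 → p2
read 'a': p2 → p2
read 'b': p2 → p1
read 'a': p1 → p3
read 'a': p3 → p2
read 'b': p2 → p1
read 'b': p1 → p2
read 'a': p2 → p2
End state p2 is accepting.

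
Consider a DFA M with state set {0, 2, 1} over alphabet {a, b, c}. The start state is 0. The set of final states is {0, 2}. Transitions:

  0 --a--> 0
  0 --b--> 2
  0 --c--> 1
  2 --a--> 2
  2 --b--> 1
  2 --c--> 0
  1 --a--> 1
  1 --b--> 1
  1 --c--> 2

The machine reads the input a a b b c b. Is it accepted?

No

start at 0
read 'a': 0 → 0
read 'a': 0 → 0
read 'b': 0 → 2
read 'b': 2 → 1
read 'c': 1 → 2
read 'b': 2 → 1
End state 1 is not accepting.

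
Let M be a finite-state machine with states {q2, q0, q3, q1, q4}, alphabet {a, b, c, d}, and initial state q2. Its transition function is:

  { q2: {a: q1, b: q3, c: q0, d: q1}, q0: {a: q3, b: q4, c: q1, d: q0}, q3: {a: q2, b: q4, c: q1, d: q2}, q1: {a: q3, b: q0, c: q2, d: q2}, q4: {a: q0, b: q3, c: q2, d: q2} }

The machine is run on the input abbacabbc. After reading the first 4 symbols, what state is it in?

q2 → q1 → q0 → q4 → q0
After 4 symbols: q0.

q0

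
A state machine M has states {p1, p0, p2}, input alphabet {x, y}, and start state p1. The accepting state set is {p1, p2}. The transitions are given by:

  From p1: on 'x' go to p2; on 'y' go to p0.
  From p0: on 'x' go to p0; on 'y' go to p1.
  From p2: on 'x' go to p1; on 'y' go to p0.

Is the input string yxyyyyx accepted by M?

No

p1 → p0 → p0 → p1 → p0 → p1 → p0 → p0
End state p0 is not accepting.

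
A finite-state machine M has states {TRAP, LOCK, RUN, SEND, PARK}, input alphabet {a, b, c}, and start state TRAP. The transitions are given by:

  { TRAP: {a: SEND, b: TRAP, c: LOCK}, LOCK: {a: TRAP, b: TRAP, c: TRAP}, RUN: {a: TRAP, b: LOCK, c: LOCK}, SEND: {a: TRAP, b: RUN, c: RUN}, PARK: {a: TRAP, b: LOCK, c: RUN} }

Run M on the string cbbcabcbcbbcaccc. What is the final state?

TRAP → LOCK → TRAP → TRAP → LOCK → TRAP → TRAP → LOCK → TRAP → LOCK → TRAP → TRAP → LOCK → TRAP → LOCK → TRAP → LOCK

LOCK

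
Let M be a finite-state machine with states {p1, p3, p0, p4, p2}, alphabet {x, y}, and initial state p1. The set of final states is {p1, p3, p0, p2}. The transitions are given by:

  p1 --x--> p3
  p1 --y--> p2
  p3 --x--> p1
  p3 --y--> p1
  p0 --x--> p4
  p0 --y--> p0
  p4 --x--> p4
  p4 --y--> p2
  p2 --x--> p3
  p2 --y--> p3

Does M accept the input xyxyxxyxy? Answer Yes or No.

p1 → p3 → p1 → p3 → p1 → p3 → p1 → p2 → p3 → p1
End state p1 is accepting.

Yes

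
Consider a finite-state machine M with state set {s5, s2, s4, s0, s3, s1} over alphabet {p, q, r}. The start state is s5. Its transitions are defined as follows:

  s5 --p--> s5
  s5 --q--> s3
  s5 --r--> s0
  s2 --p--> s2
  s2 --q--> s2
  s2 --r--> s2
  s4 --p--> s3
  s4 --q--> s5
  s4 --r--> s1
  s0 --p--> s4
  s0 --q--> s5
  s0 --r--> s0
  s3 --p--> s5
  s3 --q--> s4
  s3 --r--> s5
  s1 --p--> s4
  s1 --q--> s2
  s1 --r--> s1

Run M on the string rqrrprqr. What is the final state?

Trace: s5 -r-> s0 -q-> s5 -r-> s0 -r-> s0 -p-> s4 -r-> s1 -q-> s2 -r-> s2

s2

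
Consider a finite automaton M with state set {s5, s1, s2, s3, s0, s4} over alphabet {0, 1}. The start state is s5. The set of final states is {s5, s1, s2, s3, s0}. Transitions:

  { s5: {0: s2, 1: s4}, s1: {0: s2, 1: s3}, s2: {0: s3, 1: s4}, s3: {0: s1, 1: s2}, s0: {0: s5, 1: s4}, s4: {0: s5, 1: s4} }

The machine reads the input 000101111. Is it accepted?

No

start at s5
read '0': s5 → s2
read '0': s2 → s3
read '0': s3 → s1
read '1': s1 → s3
read '0': s3 → s1
read '1': s1 → s3
read '1': s3 → s2
read '1': s2 → s4
read '1': s4 → s4
End state s4 is not accepting.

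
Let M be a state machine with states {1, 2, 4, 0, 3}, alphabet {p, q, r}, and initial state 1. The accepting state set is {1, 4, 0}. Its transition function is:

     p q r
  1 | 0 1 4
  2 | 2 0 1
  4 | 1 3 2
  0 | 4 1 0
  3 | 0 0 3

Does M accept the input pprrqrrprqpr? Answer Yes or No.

1 → 0 → 4 → 2 → 1 → 1 → 4 → 2 → 2 → 1 → 1 → 0 → 0
End state 0 is accepting.

Yes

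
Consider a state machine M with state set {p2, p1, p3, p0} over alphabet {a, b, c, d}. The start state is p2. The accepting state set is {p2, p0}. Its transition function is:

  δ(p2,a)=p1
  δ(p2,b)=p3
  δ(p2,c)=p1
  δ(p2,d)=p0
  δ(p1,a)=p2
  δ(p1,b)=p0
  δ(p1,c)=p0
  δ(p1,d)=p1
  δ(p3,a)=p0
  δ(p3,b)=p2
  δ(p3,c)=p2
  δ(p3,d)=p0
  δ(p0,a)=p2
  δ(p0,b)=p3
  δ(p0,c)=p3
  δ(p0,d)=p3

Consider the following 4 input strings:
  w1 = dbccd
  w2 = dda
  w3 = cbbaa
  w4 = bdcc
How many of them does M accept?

3

w1:
  start at p2
  read 'd': p2 → p0
  read 'b': p0 → p3
  read 'c': p3 → p2
  read 'c': p2 → p1
  read 'd': p1 → p1
  end p1, rejected
w2:
  start at p2
  read 'd': p2 → p0
  read 'd': p0 → p3
  read 'a': p3 → p0
  end p0, accepted
w3:
  start at p2
  read 'c': p2 → p1
  read 'b': p1 → p0
  read 'b': p0 → p3
  read 'a': p3 → p0
  read 'a': p0 → p2
  end p2, accepted
w4:
  start at p2
  read 'b': p2 → p3
  read 'd': p3 → p0
  read 'c': p0 → p3
  read 'c': p3 → p2
  end p2, accepted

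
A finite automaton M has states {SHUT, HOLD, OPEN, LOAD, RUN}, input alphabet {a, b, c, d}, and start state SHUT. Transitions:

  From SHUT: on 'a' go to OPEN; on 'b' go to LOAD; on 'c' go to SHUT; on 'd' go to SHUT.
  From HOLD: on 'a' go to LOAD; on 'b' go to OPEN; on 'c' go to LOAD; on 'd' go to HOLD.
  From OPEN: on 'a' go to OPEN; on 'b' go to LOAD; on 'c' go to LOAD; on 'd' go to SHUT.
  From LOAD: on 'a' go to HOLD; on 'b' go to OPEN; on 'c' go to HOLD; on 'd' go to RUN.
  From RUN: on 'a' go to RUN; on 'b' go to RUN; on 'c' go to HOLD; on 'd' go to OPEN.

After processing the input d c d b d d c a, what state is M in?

HOLD

SHUT → SHUT → SHUT → SHUT → LOAD → RUN → OPEN → LOAD → HOLD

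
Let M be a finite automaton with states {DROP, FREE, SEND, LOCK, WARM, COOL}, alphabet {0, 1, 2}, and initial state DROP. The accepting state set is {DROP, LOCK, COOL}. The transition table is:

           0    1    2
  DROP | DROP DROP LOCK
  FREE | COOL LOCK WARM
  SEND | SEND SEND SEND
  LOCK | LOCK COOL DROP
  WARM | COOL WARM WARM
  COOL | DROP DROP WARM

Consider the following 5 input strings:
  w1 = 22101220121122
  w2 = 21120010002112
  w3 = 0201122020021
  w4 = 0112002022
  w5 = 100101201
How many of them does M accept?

w1: Trace: DROP -2-> LOCK -2-> DROP -1-> DROP -0-> DROP -1-> DROP -2-> LOCK -2-> DROP -0-> DROP -1-> DROP -2-> LOCK -1-> COOL -1-> DROP -2-> LOCK -2-> DROP  → end DROP, accepted
w2: Trace: DROP -2-> LOCK -1-> COOL -1-> DROP -2-> LOCK -0-> LOCK -0-> LOCK -1-> COOL -0-> DROP -0-> DROP -0-> DROP -2-> LOCK -1-> COOL -1-> DROP -2-> LOCK  → end LOCK, accepted
w3: Trace: DROP -0-> DROP -2-> LOCK -0-> LOCK -1-> COOL -1-> DROP -2-> LOCK -2-> DROP -0-> DROP -2-> LOCK -0-> LOCK -0-> LOCK -2-> DROP -1-> DROP  → end DROP, accepted
w4: Trace: DROP -0-> DROP -1-> DROP -1-> DROP -2-> LOCK -0-> LOCK -0-> LOCK -2-> DROP -0-> DROP -2-> LOCK -2-> DROP  → end DROP, accepted
w5: Trace: DROP -1-> DROP -0-> DROP -0-> DROP -1-> DROP -0-> DROP -1-> DROP -2-> LOCK -0-> LOCK -1-> COOL  → end COOL, accepted

5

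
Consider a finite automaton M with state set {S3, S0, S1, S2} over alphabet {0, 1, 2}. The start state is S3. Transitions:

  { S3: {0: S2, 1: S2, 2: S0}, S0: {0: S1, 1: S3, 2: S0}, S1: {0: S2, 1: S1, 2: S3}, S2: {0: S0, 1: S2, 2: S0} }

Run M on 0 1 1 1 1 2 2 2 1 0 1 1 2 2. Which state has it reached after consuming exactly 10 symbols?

S2

Trace: S3 -0-> S2 -1-> S2 -1-> S2 -1-> S2 -1-> S2 -2-> S0 -2-> S0 -2-> S0 -1-> S3 -0-> S2
After 10 symbols: S2.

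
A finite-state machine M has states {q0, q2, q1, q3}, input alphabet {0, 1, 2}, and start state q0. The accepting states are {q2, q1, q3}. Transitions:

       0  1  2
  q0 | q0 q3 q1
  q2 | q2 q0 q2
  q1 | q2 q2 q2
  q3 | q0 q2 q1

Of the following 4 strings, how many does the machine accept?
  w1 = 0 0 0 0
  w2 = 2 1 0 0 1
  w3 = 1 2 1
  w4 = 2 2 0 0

w1: q0 → q0 → q0 → q0 → q0  → end q0, rejected
w2: q0 → q1 → q2 → q2 → q2 → q0  → end q0, rejected
w3: q0 → q3 → q1 → q2  → end q2, accepted
w4: q0 → q1 → q2 → q2 → q2  → end q2, accepted

2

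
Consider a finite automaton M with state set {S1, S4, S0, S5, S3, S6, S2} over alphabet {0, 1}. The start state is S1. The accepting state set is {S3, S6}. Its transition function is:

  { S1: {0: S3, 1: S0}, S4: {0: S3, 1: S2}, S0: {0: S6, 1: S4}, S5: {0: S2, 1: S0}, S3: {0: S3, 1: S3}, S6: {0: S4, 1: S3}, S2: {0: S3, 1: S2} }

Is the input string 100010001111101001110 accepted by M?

Yes

S1 → S0 → S6 → S4 → S3 → S3 → S3 → S3 → S3 → S3 → S3 → S3 → S3 → S3 → S3 → S3 → S3 → S3 → S3 → S3 → S3 → S3
End state S3 is accepting.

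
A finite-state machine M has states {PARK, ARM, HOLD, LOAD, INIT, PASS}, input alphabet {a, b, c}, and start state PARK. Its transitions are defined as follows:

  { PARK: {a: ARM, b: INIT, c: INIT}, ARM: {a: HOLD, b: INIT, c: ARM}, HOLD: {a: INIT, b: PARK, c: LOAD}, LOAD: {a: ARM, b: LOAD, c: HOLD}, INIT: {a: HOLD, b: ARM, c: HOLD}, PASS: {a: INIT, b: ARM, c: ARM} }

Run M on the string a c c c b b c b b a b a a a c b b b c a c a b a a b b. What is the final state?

start at PARK
read 'a': PARK → ARM
read 'c': ARM → ARM
read 'c': ARM → ARM
read 'c': ARM → ARM
read 'b': ARM → INIT
read 'b': INIT → ARM
read 'c': ARM → ARM
read 'b': ARM → INIT
read 'b': INIT → ARM
read 'a': ARM → HOLD
read 'b': HOLD → PARK
read 'a': PARK → ARM
read 'a': ARM → HOLD
read 'a': HOLD → INIT
read 'c': INIT → HOLD
read 'b': HOLD → PARK
read 'b': PARK → INIT
read 'b': INIT → ARM
read 'c': ARM → ARM
read 'a': ARM → HOLD
read 'c': HOLD → LOAD
read 'a': LOAD → ARM
read 'b': ARM → INIT
read 'a': INIT → HOLD
read 'a': HOLD → INIT
read 'b': INIT → ARM
read 'b': ARM → INIT

INIT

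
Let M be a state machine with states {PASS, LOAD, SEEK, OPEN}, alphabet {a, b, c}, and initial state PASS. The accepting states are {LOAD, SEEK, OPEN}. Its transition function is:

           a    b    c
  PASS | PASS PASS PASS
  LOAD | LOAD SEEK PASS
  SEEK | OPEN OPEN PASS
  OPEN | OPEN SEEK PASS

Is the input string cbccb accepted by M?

No

Trace: PASS -c-> PASS -b-> PASS -c-> PASS -c-> PASS -b-> PASS
End state PASS is not accepting.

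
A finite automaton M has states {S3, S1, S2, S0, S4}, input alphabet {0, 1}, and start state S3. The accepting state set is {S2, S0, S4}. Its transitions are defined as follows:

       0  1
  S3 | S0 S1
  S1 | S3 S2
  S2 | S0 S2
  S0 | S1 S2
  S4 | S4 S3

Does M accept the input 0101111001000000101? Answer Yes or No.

No

start at S3
read '0': S3 → S0
read '1': S0 → S2
read '0': S2 → S0
read '1': S0 → S2
read '1': S2 → S2
read '1': S2 → S2
read '1': S2 → S2
read '0': S2 → S0
read '0': S0 → S1
read '1': S1 → S2
read '0': S2 → S0
read '0': S0 → S1
read '0': S1 → S3
read '0': S3 → S0
read '0': S0 → S1
read '0': S1 → S3
read '1': S3 → S1
read '0': S1 → S3
read '1': S3 → S1
End state S1 is not accepting.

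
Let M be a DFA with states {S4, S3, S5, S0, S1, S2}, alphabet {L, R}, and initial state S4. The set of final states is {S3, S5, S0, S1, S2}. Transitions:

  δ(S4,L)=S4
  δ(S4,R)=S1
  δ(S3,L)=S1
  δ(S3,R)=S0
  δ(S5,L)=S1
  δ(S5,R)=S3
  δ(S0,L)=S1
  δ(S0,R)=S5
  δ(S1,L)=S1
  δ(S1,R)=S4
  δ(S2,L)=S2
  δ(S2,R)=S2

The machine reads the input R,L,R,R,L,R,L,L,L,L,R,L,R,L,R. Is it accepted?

Trace: S4 -R-> S1 -L-> S1 -R-> S4 -R-> S1 -L-> S1 -R-> S4 -L-> S4 -L-> S4 -L-> S4 -L-> S4 -R-> S1 -L-> S1 -R-> S4 -L-> S4 -R-> S1
End state S1 is accepting.

Yes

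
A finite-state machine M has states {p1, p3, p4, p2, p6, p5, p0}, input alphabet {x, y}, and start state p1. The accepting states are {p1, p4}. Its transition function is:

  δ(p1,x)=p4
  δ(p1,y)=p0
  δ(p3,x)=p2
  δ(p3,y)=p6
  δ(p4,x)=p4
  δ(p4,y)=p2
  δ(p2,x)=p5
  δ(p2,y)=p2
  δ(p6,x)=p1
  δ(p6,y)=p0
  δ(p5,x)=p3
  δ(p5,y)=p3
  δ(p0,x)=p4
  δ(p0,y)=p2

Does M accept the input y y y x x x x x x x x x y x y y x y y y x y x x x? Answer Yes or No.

p1 → p0 → p2 → p2 → p5 → p3 → p2 → p5 → p3 → p2 → p5 → p3 → p2 → p2 → p5 → p3 → p6 → p1 → p0 → p2 → p2 → p5 → p3 → p2 → p5 → p3
End state p3 is not accepting.

No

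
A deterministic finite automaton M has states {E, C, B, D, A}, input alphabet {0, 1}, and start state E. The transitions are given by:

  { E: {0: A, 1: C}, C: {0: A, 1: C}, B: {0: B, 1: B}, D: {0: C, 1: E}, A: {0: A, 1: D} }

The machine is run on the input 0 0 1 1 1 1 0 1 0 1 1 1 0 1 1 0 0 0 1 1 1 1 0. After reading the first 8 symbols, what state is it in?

D

start at E
read '0': E → A
read '0': A → A
read '1': A → D
read '1': D → E
read '1': E → C
read '1': C → C
read '0': C → A
read '1': A → D
After 8 symbols: D.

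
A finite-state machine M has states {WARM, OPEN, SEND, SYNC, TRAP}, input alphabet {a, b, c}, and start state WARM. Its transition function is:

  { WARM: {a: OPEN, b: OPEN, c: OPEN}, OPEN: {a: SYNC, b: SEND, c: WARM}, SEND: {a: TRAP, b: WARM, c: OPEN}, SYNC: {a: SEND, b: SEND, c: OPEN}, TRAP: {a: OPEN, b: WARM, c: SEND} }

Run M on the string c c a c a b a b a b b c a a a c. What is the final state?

SEND

WARM → OPEN → WARM → OPEN → WARM → OPEN → SEND → TRAP → WARM → OPEN → SEND → WARM → OPEN → SYNC → SEND → TRAP → SEND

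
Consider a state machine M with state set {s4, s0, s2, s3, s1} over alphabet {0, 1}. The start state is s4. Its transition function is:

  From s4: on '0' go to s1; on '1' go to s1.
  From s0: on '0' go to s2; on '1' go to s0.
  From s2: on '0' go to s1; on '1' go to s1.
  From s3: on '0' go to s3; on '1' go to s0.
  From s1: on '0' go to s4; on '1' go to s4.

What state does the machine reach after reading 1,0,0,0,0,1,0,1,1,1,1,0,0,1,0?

start at s4
read '1': s4 → s1
read '0': s1 → s4
read '0': s4 → s1
read '0': s1 → s4
read '0': s4 → s1
read '1': s1 → s4
read '0': s4 → s1
read '1': s1 → s4
read '1': s4 → s1
read '1': s1 → s4
read '1': s4 → s1
read '0': s1 → s4
read '0': s4 → s1
read '1': s1 → s4
read '0': s4 → s1

s1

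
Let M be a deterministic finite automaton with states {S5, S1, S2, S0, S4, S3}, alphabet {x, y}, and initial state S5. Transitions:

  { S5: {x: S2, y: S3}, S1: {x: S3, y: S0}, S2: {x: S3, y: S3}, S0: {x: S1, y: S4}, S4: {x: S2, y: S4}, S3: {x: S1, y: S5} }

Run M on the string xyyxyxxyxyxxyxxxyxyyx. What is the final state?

start at S5
read 'x': S5 → S2
read 'y': S2 → S3
read 'y': S3 → S5
read 'x': S5 → S2
read 'y': S2 → S3
read 'x': S3 → S1
read 'x': S1 → S3
read 'y': S3 → S5
read 'x': S5 → S2
read 'y': S2 → S3
read 'x': S3 → S1
read 'x': S1 → S3
read 'y': S3 → S5
read 'x': S5 → S2
read 'x': S2 → S3
read 'x': S3 → S1
read 'y': S1 → S0
read 'x': S0 → S1
read 'y': S1 → S0
read 'y': S0 → S4
read 'x': S4 → S2

S2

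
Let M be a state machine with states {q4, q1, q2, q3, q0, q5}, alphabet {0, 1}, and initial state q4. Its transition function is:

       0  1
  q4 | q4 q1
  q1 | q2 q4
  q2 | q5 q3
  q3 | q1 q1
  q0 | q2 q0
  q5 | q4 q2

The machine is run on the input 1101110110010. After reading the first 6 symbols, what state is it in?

start at q4
read '1': q4 → q1
read '1': q1 → q4
read '0': q4 → q4
read '1': q4 → q1
read '1': q1 → q4
read '1': q4 → q1
After 6 symbols: q1.

q1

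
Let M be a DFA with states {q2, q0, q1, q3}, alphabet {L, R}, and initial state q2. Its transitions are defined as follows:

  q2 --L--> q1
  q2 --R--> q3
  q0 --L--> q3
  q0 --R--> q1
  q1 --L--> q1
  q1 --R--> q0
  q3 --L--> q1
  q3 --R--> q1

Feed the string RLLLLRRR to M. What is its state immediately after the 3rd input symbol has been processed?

Trace: q2 -R-> q3 -L-> q1 -L-> q1
After 3 symbols: q1.

q1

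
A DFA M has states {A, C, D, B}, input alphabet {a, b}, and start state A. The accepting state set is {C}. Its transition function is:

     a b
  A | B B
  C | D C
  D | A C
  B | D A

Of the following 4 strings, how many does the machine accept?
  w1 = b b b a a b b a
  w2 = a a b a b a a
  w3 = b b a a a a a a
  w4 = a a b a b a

0

w1: Trace: A -b-> B -b-> A -b-> B -a-> D -a-> A -b-> B -b-> A -a-> B  → end B, rejected
w2: Trace: A -a-> B -a-> D -b-> C -a-> D -b-> C -a-> D -a-> A  → end A, rejected
w3: Trace: A -b-> B -b-> A -a-> B -a-> D -a-> A -a-> B -a-> D -a-> A  → end A, rejected
w4: Trace: A -a-> B -a-> D -b-> C -a-> D -b-> C -a-> D  → end D, rejected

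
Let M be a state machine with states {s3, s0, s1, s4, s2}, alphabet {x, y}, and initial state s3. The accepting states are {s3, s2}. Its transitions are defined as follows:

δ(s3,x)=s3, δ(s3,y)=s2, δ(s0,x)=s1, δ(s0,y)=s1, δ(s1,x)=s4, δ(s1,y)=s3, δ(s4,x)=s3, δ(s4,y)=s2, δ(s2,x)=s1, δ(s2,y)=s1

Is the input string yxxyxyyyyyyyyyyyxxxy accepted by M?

Yes

Trace: s3 -y-> s2 -x-> s1 -x-> s4 -y-> s2 -x-> s1 -y-> s3 -y-> s2 -y-> s1 -y-> s3 -y-> s2 -y-> s1 -y-> s3 -y-> s2 -y-> s1 -y-> s3 -y-> s2 -x-> s1 -x-> s4 -x-> s3 -y-> s2
End state s2 is accepting.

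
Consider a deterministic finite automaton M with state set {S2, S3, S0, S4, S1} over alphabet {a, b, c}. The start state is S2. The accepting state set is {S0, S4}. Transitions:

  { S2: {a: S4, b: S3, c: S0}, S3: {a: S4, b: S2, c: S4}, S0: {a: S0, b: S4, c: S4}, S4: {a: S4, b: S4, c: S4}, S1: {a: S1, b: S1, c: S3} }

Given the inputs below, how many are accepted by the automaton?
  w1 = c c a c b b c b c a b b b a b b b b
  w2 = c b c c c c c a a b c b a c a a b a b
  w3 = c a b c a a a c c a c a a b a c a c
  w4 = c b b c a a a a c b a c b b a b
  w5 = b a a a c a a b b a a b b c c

5

w1: S2 → S0 → S4 → S4 → S4 → S4 → S4 → S4 → S4 → S4 → S4 → S4 → S4 → S4 → S4 → S4 → S4 → S4 → S4  → end S4, accepted
w2: S2 → S0 → S4 → S4 → S4 → S4 → S4 → S4 → S4 → S4 → S4 → S4 → S4 → S4 → S4 → S4 → S4 → S4 → S4 → S4  → end S4, accepted
w3: S2 → S0 → S0 → S4 → S4 → S4 → S4 → S4 → S4 → S4 → S4 → S4 → S4 → S4 → S4 → S4 → S4 → S4 → S4  → end S4, accepted
w4: S2 → S0 → S4 → S4 → S4 → S4 → S4 → S4 → S4 → S4 → S4 → S4 → S4 → S4 → S4 → S4 → S4  → end S4, accepted
w5: S2 → S3 → S4 → S4 → S4 → S4 → S4 → S4 → S4 → S4 → S4 → S4 → S4 → S4 → S4 → S4  → end S4, accepted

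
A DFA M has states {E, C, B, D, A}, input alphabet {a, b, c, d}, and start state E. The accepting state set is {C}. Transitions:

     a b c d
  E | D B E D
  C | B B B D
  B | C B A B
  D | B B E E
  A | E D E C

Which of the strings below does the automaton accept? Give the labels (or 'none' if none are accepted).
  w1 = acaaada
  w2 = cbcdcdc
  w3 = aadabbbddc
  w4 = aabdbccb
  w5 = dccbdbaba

w5

w1:
  start at E
  read 'a': E → D
  read 'c': D → E
  read 'a': E → D
  read 'a': D → B
  read 'a': B → C
  read 'd': C → D
  read 'a': D → B
  end B, rejected
w2:
  start at E
  read 'c': E → E
  read 'b': E → B
  read 'c': B → A
  read 'd': A → C
  read 'c': C → B
  read 'd': B → B
  read 'c': B → A
  end A, rejected
w3:
  start at E
  read 'a': E → D
  read 'a': D → B
  read 'd': B → B
  read 'a': B → C
  read 'b': C → B
  read 'b': B → B
  read 'b': B → B
  read 'd': B → B
  read 'd': B → B
  read 'c': B → A
  end A, rejected
w4:
  start at E
  read 'a': E → D
  read 'a': D → B
  read 'b': B → B
  read 'd': B → B
  read 'b': B → B
  read 'c': B → A
  read 'c': A → E
  read 'b': E → B
  end B, rejected
w5:
  start at E
  read 'd': E → D
  read 'c': D → E
  read 'c': E → E
  read 'b': E → B
  read 'd': B → B
  read 'b': B → B
  read 'a': B → C
  read 'b': C → B
  read 'a': B → C
  end C, accepted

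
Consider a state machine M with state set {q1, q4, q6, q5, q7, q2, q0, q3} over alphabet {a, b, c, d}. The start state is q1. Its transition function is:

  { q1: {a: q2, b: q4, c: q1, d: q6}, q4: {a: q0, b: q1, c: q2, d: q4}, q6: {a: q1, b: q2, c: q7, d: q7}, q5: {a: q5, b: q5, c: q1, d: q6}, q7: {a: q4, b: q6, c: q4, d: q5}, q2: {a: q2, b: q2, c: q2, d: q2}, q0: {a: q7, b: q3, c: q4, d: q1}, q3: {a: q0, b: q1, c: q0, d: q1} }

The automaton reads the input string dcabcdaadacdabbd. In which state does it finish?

q1 → q6 → q7 → q4 → q1 → q1 → q6 → q1 → q2 → q2 → q2 → q2 → q2 → q2 → q2 → q2 → q2

q2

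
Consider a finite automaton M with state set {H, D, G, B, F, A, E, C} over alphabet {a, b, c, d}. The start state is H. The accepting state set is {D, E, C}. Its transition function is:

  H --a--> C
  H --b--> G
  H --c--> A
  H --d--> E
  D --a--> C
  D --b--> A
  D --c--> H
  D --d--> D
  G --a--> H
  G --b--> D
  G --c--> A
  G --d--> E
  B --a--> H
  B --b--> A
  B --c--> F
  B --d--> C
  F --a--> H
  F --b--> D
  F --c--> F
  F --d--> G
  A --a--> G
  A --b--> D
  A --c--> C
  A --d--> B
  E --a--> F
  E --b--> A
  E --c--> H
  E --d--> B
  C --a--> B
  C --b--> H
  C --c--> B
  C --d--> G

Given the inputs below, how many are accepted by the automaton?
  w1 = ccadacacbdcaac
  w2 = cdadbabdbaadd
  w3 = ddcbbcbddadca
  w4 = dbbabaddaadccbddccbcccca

1

w1: H → A → C → B → C → B → F → H → A → D → D → H → C → B → F  → end F, rejected
w2: H → A → B → H → E → A → G → D → D → A → G → H → E → B  → end B, rejected
w3: H → E → B → F → D → A → C → H → E → B → H → E → H → C  → end C, accepted
w4: H → E → A → D → C → H → C → G → E → F → H → E → H → A → D → D → D → H → A → D → H → A → C → B → H  → end H, rejected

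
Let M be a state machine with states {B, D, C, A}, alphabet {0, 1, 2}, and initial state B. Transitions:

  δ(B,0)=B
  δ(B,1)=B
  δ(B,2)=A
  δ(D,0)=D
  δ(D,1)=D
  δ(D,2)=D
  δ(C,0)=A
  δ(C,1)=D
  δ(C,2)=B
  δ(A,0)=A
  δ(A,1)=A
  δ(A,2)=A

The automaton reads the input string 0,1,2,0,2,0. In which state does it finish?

B → B → B → A → A → A → A

A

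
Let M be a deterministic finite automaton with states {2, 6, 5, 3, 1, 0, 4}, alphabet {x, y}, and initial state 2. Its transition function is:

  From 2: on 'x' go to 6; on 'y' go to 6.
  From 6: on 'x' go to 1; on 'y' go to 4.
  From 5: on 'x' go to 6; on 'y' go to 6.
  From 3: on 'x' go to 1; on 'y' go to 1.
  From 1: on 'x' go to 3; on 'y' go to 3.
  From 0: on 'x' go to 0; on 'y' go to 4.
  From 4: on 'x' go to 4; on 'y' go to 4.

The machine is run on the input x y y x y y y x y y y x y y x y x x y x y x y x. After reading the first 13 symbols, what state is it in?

Trace: 2 -x-> 6 -y-> 4 -y-> 4 -x-> 4 -y-> 4 -y-> 4 -y-> 4 -x-> 4 -y-> 4 -y-> 4 -y-> 4 -x-> 4 -y-> 4
After 13 symbols: 4.

4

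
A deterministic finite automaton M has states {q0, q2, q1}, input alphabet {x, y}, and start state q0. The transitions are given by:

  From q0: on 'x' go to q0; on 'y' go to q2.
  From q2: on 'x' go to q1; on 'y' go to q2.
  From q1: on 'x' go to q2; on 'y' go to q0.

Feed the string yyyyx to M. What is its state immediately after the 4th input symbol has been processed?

q0 → q2 → q2 → q2 → q2
After 4 symbols: q2.

q2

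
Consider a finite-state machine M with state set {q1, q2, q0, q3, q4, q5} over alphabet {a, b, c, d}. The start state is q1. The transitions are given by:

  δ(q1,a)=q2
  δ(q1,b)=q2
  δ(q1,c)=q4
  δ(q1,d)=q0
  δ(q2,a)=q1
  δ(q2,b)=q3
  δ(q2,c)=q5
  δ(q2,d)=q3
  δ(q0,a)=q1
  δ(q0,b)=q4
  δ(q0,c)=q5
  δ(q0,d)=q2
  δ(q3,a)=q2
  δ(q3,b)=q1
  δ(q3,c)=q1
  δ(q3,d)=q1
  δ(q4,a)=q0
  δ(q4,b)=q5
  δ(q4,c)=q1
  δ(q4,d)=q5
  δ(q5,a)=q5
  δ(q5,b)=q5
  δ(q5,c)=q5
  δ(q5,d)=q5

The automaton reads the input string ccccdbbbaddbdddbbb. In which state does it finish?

q1 → q4 → q1 → q4 → q1 → q0 → q4 → q5 → q5 → q5 → q5 → q5 → q5 → q5 → q5 → q5 → q5 → q5 → q5

q5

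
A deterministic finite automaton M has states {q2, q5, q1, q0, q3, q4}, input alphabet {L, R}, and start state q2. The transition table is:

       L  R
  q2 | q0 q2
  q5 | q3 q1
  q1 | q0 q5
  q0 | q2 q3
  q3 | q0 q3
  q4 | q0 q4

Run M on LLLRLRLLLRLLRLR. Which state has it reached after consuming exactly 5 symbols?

q0

Trace: q2 -L-> q0 -L-> q2 -L-> q0 -R-> q3 -L-> q0
After 5 symbols: q0.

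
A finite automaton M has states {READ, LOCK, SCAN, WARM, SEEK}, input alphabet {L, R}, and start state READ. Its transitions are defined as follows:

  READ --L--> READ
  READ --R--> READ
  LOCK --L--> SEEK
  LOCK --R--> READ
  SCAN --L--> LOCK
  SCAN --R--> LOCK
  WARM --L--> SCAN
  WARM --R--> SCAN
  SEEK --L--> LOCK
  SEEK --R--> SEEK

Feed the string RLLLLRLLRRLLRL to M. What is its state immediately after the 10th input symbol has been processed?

READ

Trace: READ -R-> READ -L-> READ -L-> READ -L-> READ -L-> READ -R-> READ -L-> READ -L-> READ -R-> READ -R-> READ
After 10 symbols: READ.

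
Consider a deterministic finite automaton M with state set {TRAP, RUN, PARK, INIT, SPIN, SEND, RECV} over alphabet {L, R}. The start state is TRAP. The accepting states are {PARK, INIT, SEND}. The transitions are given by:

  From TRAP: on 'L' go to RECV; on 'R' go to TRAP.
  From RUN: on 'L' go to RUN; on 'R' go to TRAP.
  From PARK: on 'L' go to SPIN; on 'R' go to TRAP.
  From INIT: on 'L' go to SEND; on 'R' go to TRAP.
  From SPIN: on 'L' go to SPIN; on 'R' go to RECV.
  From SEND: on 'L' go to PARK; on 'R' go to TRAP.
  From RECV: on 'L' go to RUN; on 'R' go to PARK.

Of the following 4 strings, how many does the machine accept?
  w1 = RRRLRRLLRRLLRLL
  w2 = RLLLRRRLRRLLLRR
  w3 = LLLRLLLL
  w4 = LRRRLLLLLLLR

w1:
  start at TRAP
  read 'R': TRAP → TRAP
  read 'R': TRAP → TRAP
  read 'R': TRAP → TRAP
  read 'L': TRAP → RECV
  read 'R': RECV → PARK
  read 'R': PARK → TRAP
  read 'L': TRAP → RECV
  read 'L': RECV → RUN
  read 'R': RUN → TRAP
  read 'R': TRAP → TRAP
  read 'L': TRAP → RECV
  read 'L': RECV → RUN
  read 'R': RUN → TRAP
  read 'L': TRAP → RECV
  read 'L': RECV → RUN
  end RUN, rejected
w2:
  start at TRAP
  read 'R': TRAP → TRAP
  read 'L': TRAP → RECV
  read 'L': RECV → RUN
  read 'L': RUN → RUN
  read 'R': RUN → TRAP
  read 'R': TRAP → TRAP
  read 'R': TRAP → TRAP
  read 'L': TRAP → RECV
  read 'R': RECV → PARK
  read 'R': PARK → TRAP
  read 'L': TRAP → RECV
  read 'L': RECV → RUN
  read 'L': RUN → RUN
  read 'R': RUN → TRAP
  read 'R': TRAP → TRAP
  end TRAP, rejected
w3:
  start at TRAP
  read 'L': TRAP → RECV
  read 'L': RECV → RUN
  read 'L': RUN → RUN
  read 'R': RUN → TRAP
  read 'L': TRAP → RECV
  read 'L': RECV → RUN
  read 'L': RUN → RUN
  read 'L': RUN → RUN
  end RUN, rejected
w4:
  start at TRAP
  read 'L': TRAP → RECV
  read 'R': RECV → PARK
  read 'R': PARK → TRAP
  read 'R': TRAP → TRAP
  read 'L': TRAP → RECV
  read 'L': RECV → RUN
  read 'L': RUN → RUN
  read 'L': RUN → RUN
  read 'L': RUN → RUN
  read 'L': RUN → RUN
  read 'L': RUN → RUN
  read 'R': RUN → TRAP
  end TRAP, rejected

0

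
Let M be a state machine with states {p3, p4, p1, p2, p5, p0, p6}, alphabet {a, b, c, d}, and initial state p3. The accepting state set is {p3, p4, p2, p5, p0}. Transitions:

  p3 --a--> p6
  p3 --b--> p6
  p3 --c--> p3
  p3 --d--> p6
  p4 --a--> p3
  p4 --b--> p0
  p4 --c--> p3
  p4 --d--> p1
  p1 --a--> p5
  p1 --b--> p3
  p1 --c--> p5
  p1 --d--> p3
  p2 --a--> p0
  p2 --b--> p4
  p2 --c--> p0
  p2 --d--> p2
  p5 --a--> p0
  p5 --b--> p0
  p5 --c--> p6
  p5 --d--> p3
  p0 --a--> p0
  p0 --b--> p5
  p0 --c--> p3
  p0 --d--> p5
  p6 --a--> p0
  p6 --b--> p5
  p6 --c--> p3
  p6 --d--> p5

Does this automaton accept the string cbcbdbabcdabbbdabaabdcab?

p3 → p3 → p6 → p3 → p6 → p5 → p0 → p0 → p5 → p6 → p5 → p0 → p5 → p0 → p5 → p3 → p6 → p5 → p0 → p0 → p5 → p3 → p3 → p6 → p5
End state p5 is accepting.

Yes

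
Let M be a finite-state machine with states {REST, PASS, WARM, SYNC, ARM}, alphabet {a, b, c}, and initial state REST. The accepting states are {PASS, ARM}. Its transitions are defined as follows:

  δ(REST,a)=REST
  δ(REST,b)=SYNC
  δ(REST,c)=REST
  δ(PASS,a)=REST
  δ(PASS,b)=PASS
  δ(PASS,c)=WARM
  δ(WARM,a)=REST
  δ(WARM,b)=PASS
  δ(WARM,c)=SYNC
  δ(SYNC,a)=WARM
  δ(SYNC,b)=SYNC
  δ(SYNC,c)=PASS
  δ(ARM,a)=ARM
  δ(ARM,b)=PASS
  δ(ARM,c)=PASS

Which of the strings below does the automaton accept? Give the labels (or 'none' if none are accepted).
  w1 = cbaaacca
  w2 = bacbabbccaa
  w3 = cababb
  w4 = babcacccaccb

w1:
  start at REST
  read 'c': REST → REST
  read 'b': REST → SYNC
  read 'a': SYNC → WARM
  read 'a': WARM → REST
  read 'a': REST → REST
  read 'c': REST → REST
  read 'c': REST → REST
  read 'a': REST → REST
  end REST, rejected
w2:
  start at REST
  read 'b': REST → SYNC
  read 'a': SYNC → WARM
  read 'c': WARM → SYNC
  read 'b': SYNC → SYNC
  read 'a': SYNC → WARM
  read 'b': WARM → PASS
  read 'b': PASS → PASS
  read 'c': PASS → WARM
  read 'c': WARM → SYNC
  read 'a': SYNC → WARM
  read 'a': WARM → REST
  end REST, rejected
w3:
  start at REST
  read 'c': REST → REST
  read 'a': REST → REST
  read 'b': REST → SYNC
  read 'a': SYNC → WARM
  read 'b': WARM → PASS
  read 'b': PASS → PASS
  end PASS, accepted
w4:
  start at REST
  read 'b': REST → SYNC
  read 'a': SYNC → WARM
  read 'b': WARM → PASS
  read 'c': PASS → WARM
  read 'a': WARM → REST
  read 'c': REST → REST
  read 'c': REST → REST
  read 'c': REST → REST
  read 'a': REST → REST
  read 'c': REST → REST
  read 'c': REST → REST
  read 'b': REST → SYNC
  end SYNC, rejected

w3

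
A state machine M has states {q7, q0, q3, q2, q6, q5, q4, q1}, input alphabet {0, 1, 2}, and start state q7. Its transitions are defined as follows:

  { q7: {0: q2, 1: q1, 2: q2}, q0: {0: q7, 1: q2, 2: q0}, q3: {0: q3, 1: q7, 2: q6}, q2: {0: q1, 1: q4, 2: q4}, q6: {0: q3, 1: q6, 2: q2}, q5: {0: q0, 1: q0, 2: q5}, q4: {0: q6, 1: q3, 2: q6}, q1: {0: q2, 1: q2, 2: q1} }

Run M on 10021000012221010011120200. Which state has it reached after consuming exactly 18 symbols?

q1

q7 → q1 → q2 → q1 → q1 → q2 → q1 → q2 → q1 → q2 → q4 → q6 → q2 → q4 → q3 → q3 → q7 → q2 → q1
After 18 symbols: q1.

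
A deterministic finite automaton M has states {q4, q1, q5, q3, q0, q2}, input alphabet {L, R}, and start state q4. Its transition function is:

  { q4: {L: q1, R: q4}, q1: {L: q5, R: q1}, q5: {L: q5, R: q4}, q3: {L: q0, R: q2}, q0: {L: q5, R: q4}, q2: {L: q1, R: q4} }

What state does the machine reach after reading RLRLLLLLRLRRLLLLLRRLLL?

q5

Trace: q4 -R-> q4 -L-> q1 -R-> q1 -L-> q5 -L-> q5 -L-> q5 -L-> q5 -L-> q5 -R-> q4 -L-> q1 -R-> q1 -R-> q1 -L-> q5 -L-> q5 -L-> q5 -L-> q5 -L-> q5 -R-> q4 -R-> q4 -L-> q1 -L-> q5 -L-> q5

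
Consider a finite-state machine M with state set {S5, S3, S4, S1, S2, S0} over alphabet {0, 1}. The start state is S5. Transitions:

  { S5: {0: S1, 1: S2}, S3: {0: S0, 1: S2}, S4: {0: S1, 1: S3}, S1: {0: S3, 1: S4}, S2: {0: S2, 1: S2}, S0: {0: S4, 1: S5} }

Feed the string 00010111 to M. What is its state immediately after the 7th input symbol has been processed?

start at S5
read '0': S5 → S1
read '0': S1 → S3
read '0': S3 → S0
read '1': S0 → S5
read '0': S5 → S1
read '1': S1 → S4
read '1': S4 → S3
After 7 symbols: S3.

S3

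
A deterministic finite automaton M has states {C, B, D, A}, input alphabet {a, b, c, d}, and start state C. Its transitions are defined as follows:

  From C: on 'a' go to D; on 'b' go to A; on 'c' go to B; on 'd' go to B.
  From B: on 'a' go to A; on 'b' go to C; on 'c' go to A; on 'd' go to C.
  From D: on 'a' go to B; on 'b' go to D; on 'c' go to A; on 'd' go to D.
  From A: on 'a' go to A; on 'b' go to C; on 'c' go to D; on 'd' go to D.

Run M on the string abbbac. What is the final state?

Trace: C -a-> D -b-> D -b-> D -b-> D -a-> B -c-> A

A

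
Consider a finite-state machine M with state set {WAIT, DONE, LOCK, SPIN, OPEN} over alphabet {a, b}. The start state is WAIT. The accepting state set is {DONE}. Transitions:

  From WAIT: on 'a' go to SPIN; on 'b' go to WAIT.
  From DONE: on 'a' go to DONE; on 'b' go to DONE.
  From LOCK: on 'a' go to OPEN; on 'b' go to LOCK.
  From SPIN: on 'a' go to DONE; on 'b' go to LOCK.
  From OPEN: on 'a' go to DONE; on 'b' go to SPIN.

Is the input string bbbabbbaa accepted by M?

WAIT → WAIT → WAIT → WAIT → SPIN → LOCK → LOCK → LOCK → OPEN → DONE
End state DONE is accepting.

Yes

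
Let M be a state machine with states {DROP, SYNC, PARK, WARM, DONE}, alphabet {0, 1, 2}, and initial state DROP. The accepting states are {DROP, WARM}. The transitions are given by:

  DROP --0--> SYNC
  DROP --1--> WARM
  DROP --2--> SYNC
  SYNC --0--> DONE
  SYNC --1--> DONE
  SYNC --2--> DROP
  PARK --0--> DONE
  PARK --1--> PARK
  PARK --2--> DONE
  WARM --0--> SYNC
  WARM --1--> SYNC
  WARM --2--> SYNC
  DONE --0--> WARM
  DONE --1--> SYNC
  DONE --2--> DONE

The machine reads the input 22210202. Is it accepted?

No

Trace: DROP -2-> SYNC -2-> DROP -2-> SYNC -1-> DONE -0-> WARM -2-> SYNC -0-> DONE -2-> DONE
End state DONE is not accepting.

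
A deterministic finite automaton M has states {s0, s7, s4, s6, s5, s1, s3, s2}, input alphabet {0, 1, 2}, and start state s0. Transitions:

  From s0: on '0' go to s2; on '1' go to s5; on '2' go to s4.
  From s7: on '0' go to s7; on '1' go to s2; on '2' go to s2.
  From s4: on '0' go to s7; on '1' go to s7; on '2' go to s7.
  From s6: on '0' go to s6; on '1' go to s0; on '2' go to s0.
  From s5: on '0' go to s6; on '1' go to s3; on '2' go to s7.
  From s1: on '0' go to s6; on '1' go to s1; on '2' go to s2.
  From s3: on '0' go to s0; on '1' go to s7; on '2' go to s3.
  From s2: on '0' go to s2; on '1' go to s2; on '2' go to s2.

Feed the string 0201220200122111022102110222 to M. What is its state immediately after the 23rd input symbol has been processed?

s2

s0 → s2 → s2 → s2 → s2 → s2 → s2 → s2 → s2 → s2 → s2 → s2 → s2 → s2 → s2 → s2 → s2 → s2 → s2 → s2 → s2 → s2 → s2 → s2
After 23 symbols: s2.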